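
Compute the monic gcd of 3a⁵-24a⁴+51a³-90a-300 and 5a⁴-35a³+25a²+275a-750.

a³-10a²+35a-50

By polynomial division,
  3a⁵-24a⁴+51a³-90a-300 = ((3/5)a-3/5)(5a⁴-35a³+25a²+275a-750) + (15a³-150a²+525a-750)
  5a⁴-35a³+25a²+275a-750 = ((1/3)a+1)(15a³-150a²+525a-750) + (0)
Last nonzero remainder: 15a³-150a²+525a-750. Dividing through by 15 gives the monic gcd a³-10a²+35a-50.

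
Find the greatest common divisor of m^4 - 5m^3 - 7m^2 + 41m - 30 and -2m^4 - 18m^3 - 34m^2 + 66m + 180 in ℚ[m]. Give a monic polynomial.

m^2 + m - 6

Euclidean algorithm in ℚ[m]:
  m^4 - 5m^3 - 7m^2 + 41m - 30 = (-1/2)(-2m^4 - 18m^3 - 34m^2 + 66m + 180) + (-14m^3 - 24m^2 + 74m + 60)
  -2m^4 - 18m^3 - 34m^2 + 66m + 180 = ((1/7)m + 51/49)(-14m^3 - 24m^2 + 74m + 60) + (-(960/49)m^2 - (960/49)m + 5760/49)
  -14m^3 - 24m^2 + 74m + 60 = ((343/480)m + 49/96)(-(960/49)m^2 - (960/49)m + 5760/49) + (0)
Last nonzero remainder: -(960/49)m^2 - (960/49)m + 5760/49. Dividing through by -960/49 gives the monic gcd m^2 + m - 6.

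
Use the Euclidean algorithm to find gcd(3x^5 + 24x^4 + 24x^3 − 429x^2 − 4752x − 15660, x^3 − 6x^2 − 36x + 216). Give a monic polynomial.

x^2 − 36

By polynomial division,
  3x^5 + 24x^4 + 24x^3 − 429x^2 − 4752x − 15660 = (3x^2 + 42x + 384)(x^3 − 6x^2 − 36x + 216) + (2739x^2 − 98604)
  x^3 − 6x^2 − 36x + 216 = ((1/2739)x − 2/913)(2739x^2 − 98604) + (0)
Last nonzero remainder: 2739x^2 − 98604. Dividing through by 2739 gives the monic gcd x^2 − 36.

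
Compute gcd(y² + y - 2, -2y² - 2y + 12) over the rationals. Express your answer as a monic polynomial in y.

1

By polynomial division,
  y² + y - 2 = (-1/2)(-2y² - 2y + 12) + (4)
  -2y² - 2y + 12 = (-(1/2)y² - (1/2)y + 3)(4) + (0)
The last nonzero remainder is the constant 4, so the polynomials are coprime and gcd = 1.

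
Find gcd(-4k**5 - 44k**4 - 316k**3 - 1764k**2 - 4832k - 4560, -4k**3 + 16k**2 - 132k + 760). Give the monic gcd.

k**2 + k + 38

Apply the Euclidean algorithm:
  -4k**5 - 44k**4 - 316k**3 - 1764k**2 - 4832k - 4560 = (k**2 + 15k + 106)(-4k**3 + 16k**2 - 132k + 760) + (-2240k**2 - 2240k - 85120)
  -4k**3 + 16k**2 - 132k + 760 = ((1/560)k - 1/112)(-2240k**2 - 2240k - 85120) + (0)
Last nonzero remainder: -2240k**2 - 2240k - 85120. Dividing through by -2240 gives the monic gcd k**2 + k + 38.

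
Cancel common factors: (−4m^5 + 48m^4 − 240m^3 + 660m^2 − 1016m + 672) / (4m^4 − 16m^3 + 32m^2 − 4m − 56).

Apply the Euclidean algorithm:
  −4m^5 + 48m^4 − 240m^3 + 660m^2 − 1016m + 672 = (−m + 8)(4m^4 − 16m^3 + 32m^2 − 4m − 56) + (−80m^3 + 400m^2 − 1040m + 1120)
  4m^4 − 16m^3 + 32m^2 − 4m − 56 = (−(1/20)m − 1/20)(−80m^3 + 400m^2 − 1040m + 1120) + (0)
Last nonzero remainder: −80m^3 + 400m^2 − 1040m + 1120. Dividing through by −80 gives the monic gcd m^3 − 5m^2 + 13m − 14.
Cancel m^3 − 5m^2 + 13m − 14 from numerator and denominator to get the reduced form.

(−m^2 + 7m − 12)/(m + 1)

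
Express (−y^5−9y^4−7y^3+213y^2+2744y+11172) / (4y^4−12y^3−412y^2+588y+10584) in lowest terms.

(−y^2−3y−38)/(4y−36)

Euclidean algorithm in ℚ[y]:
  −y^5−9y^4−7y^3+213y^2+2744y+11172 = (−(1/4)y−3)(4y^4−12y^3−412y^2+588y+10584) + (−146y^3−876y^2+7154y+42924)
  4y^4−12y^3−412y^2+588y+10584 = (−(2/73)y+18/73)(−146y^3−876y^2+7154y+42924) + (0)
Last nonzero remainder: −146y^3−876y^2+7154y+42924. Dividing through by −146 gives the monic gcd y^3+6y^2−49y−294.
Cancel y^3+6y^2−49y−294 from numerator and denominator to get the reduced form.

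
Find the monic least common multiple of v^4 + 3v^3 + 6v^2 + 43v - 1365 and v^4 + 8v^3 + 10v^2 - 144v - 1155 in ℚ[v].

v^6 + 9v^5 + 57v^4 + 178v^3 - 909v^2 - 6771v - 45045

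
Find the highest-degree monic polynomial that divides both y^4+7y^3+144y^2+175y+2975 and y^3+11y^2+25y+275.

By polynomial division,
  y^4+7y^3+144y^2+175y+2975 = (y-4)(y^3+11y^2+25y+275) + (163y^2+4075)
  y^3+11y^2+25y+275 = ((1/163)y+11/163)(163y^2+4075) + (0)
Last nonzero remainder: 163y^2+4075. Dividing through by 163 gives the monic gcd y^2+25.

y^2+25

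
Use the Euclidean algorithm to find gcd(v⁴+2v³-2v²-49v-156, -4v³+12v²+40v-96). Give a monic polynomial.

Apply the Euclidean algorithm:
  v⁴+2v³-2v²-49v-156 = (-(1/4)v-5/4)(-4v³+12v²+40v-96) + (23v²-23v-276)
  -4v³+12v²+40v-96 = (-(4/23)v+8/23)(23v²-23v-276) + (0)
Last nonzero remainder: 23v²-23v-276. Dividing through by 23 gives the monic gcd v²-v-12.

v²-v-12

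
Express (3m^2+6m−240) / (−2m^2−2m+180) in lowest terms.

Apply the Euclidean algorithm:
  3m^2+6m−240 = (−3/2)(−2m^2−2m+180) + (3m+30)
  −2m^2−2m+180 = (−(2/3)m+6)(3m+30) + (0)
Last nonzero remainder: 3m+30. Dividing through by 3 gives the monic gcd m+10.
Cancel m+10 from numerator and denominator to get the reduced form.

(−3m+24)/(2m−18)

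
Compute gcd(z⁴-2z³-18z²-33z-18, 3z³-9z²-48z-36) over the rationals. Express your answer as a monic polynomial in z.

Apply the Euclidean algorithm:
  z⁴-2z³-18z²-33z-18 = ((1/3)z+1/3)(3z³-9z²-48z-36) + (z²-5z-6)
  3z³-9z²-48z-36 = (3z+6)(z²-5z-6) + (0)
The last nonzero remainder z²-5z-6 is already monic.

z²-5z-6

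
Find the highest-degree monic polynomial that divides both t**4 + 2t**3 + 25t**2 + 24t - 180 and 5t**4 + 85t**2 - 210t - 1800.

By polynomial division,
  t**4 + 2t**3 + 25t**2 + 24t - 180 = (1/5)(5t**4 + 85t**2 - 210t - 1800) + (2t**3 + 8t**2 + 66t + 180)
  5t**4 + 85t**2 - 210t - 1800 = ((5/2)t - 10)(2t**3 + 8t**2 + 66t + 180) + (0)
Last nonzero remainder: 2t**3 + 8t**2 + 66t + 180. Dividing through by 2 gives the monic gcd t**3 + 4t**2 + 33t + 90.

t**3 + 4t**2 + 33t + 90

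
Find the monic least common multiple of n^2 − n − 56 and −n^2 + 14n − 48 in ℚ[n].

Euclidean algorithm in ℚ[n]:
  n^2 − n − 56 = (−1)(−n^2 + 14n − 48) + (13n − 104)
  −n^2 + 14n − 48 = (−(1/13)n + 6/13)(13n − 104) + (0)
Last nonzero remainder: 13n − 104. Dividing through by 13 gives the monic gcd n − 8.
Then lcm(f, g) = f·g / gcd(f, g); expanding and making the result monic gives the answer.

n^3 − 7n^2 − 50n + 336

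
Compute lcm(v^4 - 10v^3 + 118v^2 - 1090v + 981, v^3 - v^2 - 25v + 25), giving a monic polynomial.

v^6 - 10v^5 + 93v^4 - 840v^3 - 1969v^2 + 27250v - 24525

By polynomial division,
  v^4 - 10v^3 + 118v^2 - 1090v + 981 = (v - 9)(v^3 - v^2 - 25v + 25) + (134v^2 - 1340v + 1206)
  v^3 - v^2 - 25v + 25 = ((1/134)v + 9/134)(134v^2 - 1340v + 1206) + (56v - 56)
  134v^2 - 1340v + 1206 = ((67/28)v - 603/28)(56v - 56) + (0)
Last nonzero remainder: 56v - 56. Dividing through by 56 gives the monic gcd v - 1.
Then lcm(f, g) = f·g / gcd(f, g); expanding and making the result monic gives the answer.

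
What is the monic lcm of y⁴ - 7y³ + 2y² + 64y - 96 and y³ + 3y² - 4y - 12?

y⁵ - 5y⁴ - 12y³ + 68y² + 32y - 192

Repeated division with remainder:
  y⁴ - 7y³ + 2y² + 64y - 96 = (y - 10)(y³ + 3y² - 4y - 12) + (36y² + 36y - 216)
  y³ + 3y² - 4y - 12 = ((1/36)y + 1/18)(36y² + 36y - 216) + (0)
Last nonzero remainder: 36y² + 36y - 216. Dividing through by 36 gives the monic gcd y² + y - 6.
Then lcm(f, g) = f·g / gcd(f, g); expanding and making the result monic gives the answer.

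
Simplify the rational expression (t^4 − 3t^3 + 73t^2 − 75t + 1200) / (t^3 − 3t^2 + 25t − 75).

Euclidean algorithm in ℚ[t]:
  t^4 − 3t^3 + 73t^2 − 75t + 1200 = (t)(t^3 − 3t^2 + 25t − 75) + (48t^2 + 1200)
  t^3 − 3t^2 + 25t − 75 = ((1/48)t − 1/16)(48t^2 + 1200) + (0)
Last nonzero remainder: 48t^2 + 1200. Dividing through by 48 gives the monic gcd t^2 + 25.
Cancel t^2 + 25 from numerator and denominator to get the reduced form.

(t^2 − 3t + 48)/(t − 3)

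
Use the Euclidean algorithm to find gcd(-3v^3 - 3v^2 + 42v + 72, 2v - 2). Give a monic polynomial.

1

Apply the Euclidean algorithm:
  -3v^3 - 3v^2 + 42v + 72 = (-(3/2)v^2 - 3v + 18)(2v - 2) + (108)
  2v - 2 = ((1/54)v - 1/54)(108) + (0)
The last nonzero remainder is the constant 108, so the polynomials are coprime and gcd = 1.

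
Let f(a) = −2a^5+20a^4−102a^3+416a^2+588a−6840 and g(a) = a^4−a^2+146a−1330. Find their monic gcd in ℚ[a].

a^3−7a^2+48a−190

By polynomial division,
  −2a^5+20a^4−102a^3+416a^2+588a−6840 = (−2a+20)(a^4−a^2+146a−1330) + (−104a^3+728a^2−4992a+19760)
  a^4−a^2+146a−1330 = (−(1/104)a−7/104)(−104a^3+728a^2−4992a+19760) + (0)
Last nonzero remainder: −104a^3+728a^2−4992a+19760. Dividing through by −104 gives the monic gcd a^3−7a^2+48a−190.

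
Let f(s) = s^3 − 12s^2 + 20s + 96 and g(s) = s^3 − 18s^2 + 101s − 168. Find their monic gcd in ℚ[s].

By polynomial division,
  s^3 − 12s^2 + 20s + 96 = (s^3 − 18s^2 + 101s − 168) + (6s^2 − 81s + 264)
  s^3 − 18s^2 + 101s − 168 = ((1/6)s − 3/4)(6s^2 − 81s + 264) + (−(15/4)s + 30)
  6s^2 − 81s + 264 = (−(8/5)s + 44/5)(−(15/4)s + 30) + (0)
Last nonzero remainder: −(15/4)s + 30. Dividing through by −15/4 gives the monic gcd s − 8.

s − 8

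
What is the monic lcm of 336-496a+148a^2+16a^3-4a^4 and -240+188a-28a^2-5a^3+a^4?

-1680+3236a-1940a^2+377a^3+19a^4-13a^5+a^6

Repeated division with remainder:
  -4a^4+16a^3+148a^2-496a+336 = (-4)(a^4-5a^3-28a^2+188a-240) + (-4a^3+36a^2+256a-624)
  a^4-5a^3-28a^2+188a-240 = (-(1/4)a-1)(-4a^3+36a^2+256a-624) + (72a^2+288a-864)
  -4a^3+36a^2+256a-624 = (-(1/18)a+13/18)(72a^2+288a-864) + (0)
Last nonzero remainder: 72a^2+288a-864. Dividing through by 72 gives the monic gcd a^2+4a-12.
Then lcm(f, g) = f·g / gcd(f, g); expanding and making the result monic gives the answer.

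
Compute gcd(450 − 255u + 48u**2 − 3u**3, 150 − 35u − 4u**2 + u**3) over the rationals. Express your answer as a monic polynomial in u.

Euclidean algorithm in ℚ[u]:
  −3u**3 + 48u**2 − 255u + 450 = (−3)(u**3 − 4u**2 − 35u + 150) + (36u**2 − 360u + 900)
  u**3 − 4u**2 − 35u + 150 = ((1/36)u + 1/6)(36u**2 − 360u + 900) + (0)
Last nonzero remainder: 36u**2 − 360u + 900. Dividing through by 36 gives the monic gcd u**2 − 10u + 25.

25 − 10u + u**2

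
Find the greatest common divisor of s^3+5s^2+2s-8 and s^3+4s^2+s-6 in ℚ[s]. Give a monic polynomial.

s^2+s-2

Apply the Euclidean algorithm:
  s^3+5s^2+2s-8 = (s^3+4s^2+s-6) + (s^2+s-2)
  s^3+4s^2+s-6 = (s+3)(s^2+s-2) + (0)
The last nonzero remainder s^2+s-2 is already monic.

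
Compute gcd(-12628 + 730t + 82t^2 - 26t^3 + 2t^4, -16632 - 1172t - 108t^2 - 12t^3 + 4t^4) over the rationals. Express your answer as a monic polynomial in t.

-77 - 4t + t^2

By polynomial division,
  2t^4 - 26t^3 + 82t^2 + 730t - 12628 = (1/2)(4t^4 - 12t^3 - 108t^2 - 1172t - 16632) + (-20t^3 + 136t^2 + 1316t - 4312)
  4t^4 - 12t^3 - 108t^2 - 1172t - 16632 = (-(1/5)t - 19/25)(-20t^3 + 136t^2 + 1316t - 4312) + ((6464/25)t^2 - (25856/25)t - 497728/25)
  -20t^3 + 136t^2 + 1316t - 4312 = (-(125/1616)t + 175/808)((6464/25)t^2 - (25856/25)t - 497728/25) + (0)
Last nonzero remainder: (6464/25)t^2 - (25856/25)t - 497728/25. Dividing through by 6464/25 gives the monic gcd t^2 - 4t - 77.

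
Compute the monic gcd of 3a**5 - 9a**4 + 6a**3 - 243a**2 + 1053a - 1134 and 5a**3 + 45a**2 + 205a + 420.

Apply the Euclidean algorithm:
  3a**5 - 9a**4 + 6a**3 - 243a**2 + 1053a - 1134 = ((3/5)a**2 - (36/5)a + 207/5)(5a**3 + 45a**2 + 205a + 420) + (-882a**2 - 4410a - 18522)
  5a**3 + 45a**2 + 205a + 420 = (-(5/882)a - 10/441)(-882a**2 - 4410a - 18522) + (0)
Last nonzero remainder: -882a**2 - 4410a - 18522. Dividing through by -882 gives the monic gcd a**2 + 5a + 21.

a**2 + 5a + 21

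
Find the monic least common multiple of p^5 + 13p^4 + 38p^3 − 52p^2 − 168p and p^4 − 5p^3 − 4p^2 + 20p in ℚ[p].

Repeated division with remainder:
  p^5 + 13p^4 + 38p^3 − 52p^2 − 168p = (p + 18)(p^4 − 5p^3 − 4p^2 + 20p) + (132p^3 − 528p)
  p^4 − 5p^3 − 4p^2 + 20p = ((1/132)p − 5/132)(132p^3 − 528p) + (0)
Last nonzero remainder: 132p^3 − 528p. Dividing through by 132 gives the monic gcd p^3 − 4p.
Then lcm(f, g) = f·g / gcd(f, g); expanding and making the result monic gives the answer.

p^6 + 8p^5 − 27p^4 − 242p^3 + 92p^2 + 840p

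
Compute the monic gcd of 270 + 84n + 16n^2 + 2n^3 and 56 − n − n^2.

Repeated division with remainder:
  2n^3 + 16n^2 + 84n + 270 = (−2n − 14)(−n^2 − n + 56) + (182n + 1054)
  −n^2 − n + 56 = (−(1/182)n + 218/8281)(182n + 1054) + (233964/8281)
  182n + 1054 = ((753571/116982)n + 4364087/116982)(233964/8281) + (0)
The last nonzero remainder is the constant 233964/8281, so the polynomials are coprime and gcd = 1.

1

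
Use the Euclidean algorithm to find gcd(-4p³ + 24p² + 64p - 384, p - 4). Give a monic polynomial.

Euclidean algorithm in ℚ[p]:
  -4p³ + 24p² + 64p - 384 = (-4p² + 8p + 96)(p - 4) + (0)
The last nonzero remainder p - 4 is already monic.

p - 4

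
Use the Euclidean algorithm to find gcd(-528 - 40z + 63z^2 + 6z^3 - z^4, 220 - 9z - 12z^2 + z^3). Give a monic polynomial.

-44 - 7z + z^2

Apply the Euclidean algorithm:
  -z^4 + 6z^3 + 63z^2 - 40z - 528 = (-z - 6)(z^3 - 12z^2 - 9z + 220) + (-18z^2 + 126z + 792)
  z^3 - 12z^2 - 9z + 220 = (-(1/18)z + 5/18)(-18z^2 + 126z + 792) + (0)
Last nonzero remainder: -18z^2 + 126z + 792. Dividing through by -18 gives the monic gcd z^2 - 7z - 44.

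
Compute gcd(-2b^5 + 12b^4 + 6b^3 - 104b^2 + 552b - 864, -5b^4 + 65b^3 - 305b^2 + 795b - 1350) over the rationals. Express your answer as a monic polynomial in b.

By polynomial division,
  -2b^5 + 12b^4 + 6b^3 - 104b^2 + 552b - 864 = ((2/5)b + 14/5)(-5b^4 + 65b^3 - 305b^2 + 795b - 1350) + (-54b^3 + 432b^2 - 1134b + 2916)
  -5b^4 + 65b^3 - 305b^2 + 795b - 1350 = ((5/54)b - 25/54)(-54b^3 + 432b^2 - 1134b + 2916) + (0)
Last nonzero remainder: -54b^3 + 432b^2 - 1134b + 2916. Dividing through by -54 gives the monic gcd b^3 - 8b^2 + 21b - 54.

b^3 - 8b^2 + 21b - 54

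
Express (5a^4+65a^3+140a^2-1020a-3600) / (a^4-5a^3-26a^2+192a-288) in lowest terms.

(5a^2+55a+150)/(a^2-7a+12)

Repeated division with remainder:
  5a^4+65a^3+140a^2-1020a-3600 = (5)(a^4-5a^3-26a^2+192a-288) + (90a^3+270a^2-1980a-2160)
  a^4-5a^3-26a^2+192a-288 = ((1/90)a-4/45)(90a^3+270a^2-1980a-2160) + (20a^2+40a-480)
  90a^3+270a^2-1980a-2160 = ((9/2)a+9/2)(20a^2+40a-480) + (0)
Last nonzero remainder: 20a^2+40a-480. Dividing through by 20 gives the monic gcd a^2+2a-24.
Cancel a^2+2a-24 from numerator and denominator to get the reduced form.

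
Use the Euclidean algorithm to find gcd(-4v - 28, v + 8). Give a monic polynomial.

Apply the Euclidean algorithm:
  -4v - 28 = (-4)(v + 8) + (4)
  v + 8 = ((1/4)v + 2)(4) + (0)
The last nonzero remainder is the constant 4, so the polynomials are coprime and gcd = 1.

1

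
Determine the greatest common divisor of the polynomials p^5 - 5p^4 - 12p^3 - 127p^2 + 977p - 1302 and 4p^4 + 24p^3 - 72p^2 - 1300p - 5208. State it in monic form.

p^3 - 18p - 217

By polynomial division,
  p^5 - 5p^4 - 12p^3 - 127p^2 + 977p - 1302 = ((1/4)p - 11/4)(4p^4 + 24p^3 - 72p^2 - 1300p - 5208) + (72p^3 - 1296p - 15624)
  4p^4 + 24p^3 - 72p^2 - 1300p - 5208 = ((1/18)p + 1/3)(72p^3 - 1296p - 15624) + (0)
Last nonzero remainder: 72p^3 - 1296p - 15624. Dividing through by 72 gives the monic gcd p^3 - 18p - 217.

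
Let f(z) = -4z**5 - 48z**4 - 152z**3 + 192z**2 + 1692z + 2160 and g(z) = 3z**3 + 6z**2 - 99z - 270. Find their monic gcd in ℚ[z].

Repeated division with remainder:
  -4z**5 - 48z**4 - 152z**3 + 192z**2 + 1692z + 2160 = (-(4/3)z**2 - (40/3)z - 68)(3z**3 + 6z**2 - 99z - 270) + (-1080z**2 - 8640z - 16200)
  3z**3 + 6z**2 - 99z - 270 = (-(1/360)z + 1/60)(-1080z**2 - 8640z - 16200) + (0)
Last nonzero remainder: -1080z**2 - 8640z - 16200. Dividing through by -1080 gives the monic gcd z**2 + 8z + 15.

z**2 + 8z + 15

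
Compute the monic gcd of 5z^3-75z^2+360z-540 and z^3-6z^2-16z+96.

Euclidean algorithm in ℚ[z]:
  5z^3-75z^2+360z-540 = (5)(z^3-6z^2-16z+96) + (-45z^2+440z-1020)
  z^3-6z^2-16z+96 = (-(1/45)z-34/405)(-45z^2+440z-1020) + (-(140/81)z+280/27)
  -45z^2+440z-1020 = ((729/28)z-1377/14)(-(140/81)z+280/27) + (0)
Last nonzero remainder: -(140/81)z+280/27. Dividing through by -140/81 gives the monic gcd z-6.

z-6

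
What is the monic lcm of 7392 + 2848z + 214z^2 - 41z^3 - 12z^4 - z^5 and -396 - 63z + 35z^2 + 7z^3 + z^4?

66528 + 25632z - 5466z^2 - 3217z^3 - 322z^4 + 32z^5 + 12z^6 + z^7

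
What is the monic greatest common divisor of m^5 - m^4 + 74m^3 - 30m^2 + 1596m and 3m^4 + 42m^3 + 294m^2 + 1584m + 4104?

Repeated division with remainder:
  m^5 - m^4 + 74m^3 - 30m^2 + 1596m = ((1/3)m - 5)(3m^4 + 42m^3 + 294m^2 + 1584m + 4104) + (186m^3 + 912m^2 + 8148m + 20520)
  3m^4 + 42m^3 + 294m^2 + 1584m + 4104 = ((1/62)m + 141/961)(186m^3 + 912m^2 + 8148m + 20520) + ((27648/961)m^2 + (55296/961)m + 1050624/961)
  186m^3 + 912m^2 + 8148m + 20520 = ((29791/4608)m + 4805/256)((27648/961)m^2 + (55296/961)m + 1050624/961) + (0)
Last nonzero remainder: (27648/961)m^2 + (55296/961)m + 1050624/961. Dividing through by 27648/961 gives the monic gcd m^2 + 2m + 38.

m^2 + 2m + 38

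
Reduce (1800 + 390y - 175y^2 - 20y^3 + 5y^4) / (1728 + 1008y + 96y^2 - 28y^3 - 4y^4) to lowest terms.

(25 - 5y)/(24 + 4y)

By polynomial division,
  5y^4 - 20y^3 - 175y^2 + 390y + 1800 = (-5/4)(-4y^4 - 28y^3 + 96y^2 + 1008y + 1728) + (-55y^3 - 55y^2 + 1650y + 3960)
  -4y^4 - 28y^3 + 96y^2 + 1008y + 1728 = ((4/55)y + 24/55)(-55y^3 - 55y^2 + 1650y + 3960) + (0)
Last nonzero remainder: -55y^3 - 55y^2 + 1650y + 3960. Dividing through by -55 gives the monic gcd y^3 + y^2 - 30y - 72.
Cancel y^3 + y^2 - 30y - 72 from numerator and denominator to get the reduced form.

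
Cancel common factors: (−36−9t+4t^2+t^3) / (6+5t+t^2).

(−12+t+t^2)/(2+t)

Euclidean algorithm in ℚ[t]:
  t^3+4t^2−9t−36 = (t−1)(t^2+5t+6) + (−10t−30)
  t^2+5t+6 = (−(1/10)t−1/5)(−10t−30) + (0)
Last nonzero remainder: −10t−30. Dividing through by −10 gives the monic gcd t+3.
Cancel t+3 from numerator and denominator to get the reduced form.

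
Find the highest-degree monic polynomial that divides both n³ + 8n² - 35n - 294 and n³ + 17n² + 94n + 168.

n + 7

Repeated division with remainder:
  n³ + 8n² - 35n - 294 = (n³ + 17n² + 94n + 168) + (-9n² - 129n - 462)
  n³ + 17n² + 94n + 168 = (-(1/9)n - 8/27)(-9n² - 129n - 462) + ((40/9)n + 280/9)
  -9n² - 129n - 462 = (-(81/40)n - 297/20)((40/9)n + 280/9) + (0)
Last nonzero remainder: (40/9)n + 280/9. Dividing through by 40/9 gives the monic gcd n + 7.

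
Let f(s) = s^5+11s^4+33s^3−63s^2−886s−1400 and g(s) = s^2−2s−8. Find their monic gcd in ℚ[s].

s^2−2s−8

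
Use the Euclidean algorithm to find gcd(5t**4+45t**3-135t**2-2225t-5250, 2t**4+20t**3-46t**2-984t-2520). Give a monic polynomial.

t**3+4t**2-47t-210

Euclidean algorithm in ℚ[t]:
  5t**4+45t**3-135t**2-2225t-5250 = (5/2)(2t**4+20t**3-46t**2-984t-2520) + (-5t**3-20t**2+235t+1050)
  2t**4+20t**3-46t**2-984t-2520 = (-(2/5)t-12/5)(-5t**3-20t**2+235t+1050) + (0)
Last nonzero remainder: -5t**3-20t**2+235t+1050. Dividing through by -5 gives the monic gcd t**3+4t**2-47t-210.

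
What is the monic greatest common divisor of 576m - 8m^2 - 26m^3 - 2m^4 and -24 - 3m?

8 + m

Euclidean algorithm in ℚ[m]:
  -2m^4 - 26m^3 - 8m^2 + 576m = ((2/3)m^3 + (10/3)m^2 - 24m)(-3m - 24) + (0)
Last nonzero remainder: -3m - 24. Dividing through by -3 gives the monic gcd m + 8.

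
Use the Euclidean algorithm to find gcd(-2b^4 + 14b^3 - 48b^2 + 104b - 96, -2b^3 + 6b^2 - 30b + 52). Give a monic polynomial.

b - 2

Apply the Euclidean algorithm:
  -2b^4 + 14b^3 - 48b^2 + 104b - 96 = (b - 4)(-2b^3 + 6b^2 - 30b + 52) + (6b^2 - 68b + 112)
  -2b^3 + 6b^2 - 30b + 52 = (-(1/3)b - 25/9)(6b^2 - 68b + 112) + (-(1634/9)b + 3268/9)
  6b^2 - 68b + 112 = (-(27/817)b + 252/817)(-(1634/9)b + 3268/9) + (0)
Last nonzero remainder: -(1634/9)b + 3268/9. Dividing through by -1634/9 gives the monic gcd b - 2.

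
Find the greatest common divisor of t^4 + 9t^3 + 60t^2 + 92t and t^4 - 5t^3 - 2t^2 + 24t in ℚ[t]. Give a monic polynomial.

Euclidean algorithm in ℚ[t]:
  t^4 + 9t^3 + 60t^2 + 92t = (t^4 - 5t^3 - 2t^2 + 24t) + (14t^3 + 62t^2 + 68t)
  t^4 - 5t^3 - 2t^2 + 24t = ((1/14)t - 33/49)(14t^3 + 62t^2 + 68t) + ((1710/49)t^2 + (3420/49)t)
  14t^3 + 62t^2 + 68t = ((343/855)t + 833/855)((1710/49)t^2 + (3420/49)t) + (0)
Last nonzero remainder: (1710/49)t^2 + (3420/49)t. Dividing through by 1710/49 gives the monic gcd t^2 + 2t.

t^2 + 2t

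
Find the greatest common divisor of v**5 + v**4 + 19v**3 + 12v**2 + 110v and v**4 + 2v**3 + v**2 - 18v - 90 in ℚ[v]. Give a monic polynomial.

v**2 + 2v + 10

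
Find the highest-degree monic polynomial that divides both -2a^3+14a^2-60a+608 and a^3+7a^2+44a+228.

Repeated division with remainder:
  -2a^3+14a^2-60a+608 = (-2)(a^3+7a^2+44a+228) + (28a^2+28a+1064)
  a^3+7a^2+44a+228 = ((1/28)a+3/14)(28a^2+28a+1064) + (0)
Last nonzero remainder: 28a^2+28a+1064. Dividing through by 28 gives the monic gcd a^2+a+38.

a^2+a+38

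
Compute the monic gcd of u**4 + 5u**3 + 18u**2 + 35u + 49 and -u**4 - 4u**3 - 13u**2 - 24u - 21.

u**2 + u + 7

Repeated division with remainder:
  u**4 + 5u**3 + 18u**2 + 35u + 49 = (-1)(-u**4 - 4u**3 - 13u**2 - 24u - 21) + (u**3 + 5u**2 + 11u + 28)
  -u**4 - 4u**3 - 13u**2 - 24u - 21 = (-u + 1)(u**3 + 5u**2 + 11u + 28) + (-7u**2 - 7u - 49)
  u**3 + 5u**2 + 11u + 28 = (-(1/7)u - 4/7)(-7u**2 - 7u - 49) + (0)
Last nonzero remainder: -7u**2 - 7u - 49. Dividing through by -7 gives the monic gcd u**2 + u + 7.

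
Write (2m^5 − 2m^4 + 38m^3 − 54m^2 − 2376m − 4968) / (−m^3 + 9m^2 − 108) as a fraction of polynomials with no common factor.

By polynomial division,
  2m^5 − 2m^4 + 38m^3 − 54m^2 − 2376m − 4968 = (−2m^2 − 16m − 182)(−m^3 + 9m^2 − 108) + (1368m^2 − 4104m − 24624)
  −m^3 + 9m^2 − 108 = (−(1/1368)m + 1/228)(1368m^2 − 4104m − 24624) + (0)
Last nonzero remainder: 1368m^2 − 4104m − 24624. Dividing through by 1368 gives the monic gcd m^2 − 3m − 18.
Cancel m^2 − 3m − 18 from numerator and denominator to get the reduced form.

(−2m^3 − 4m^2 − 86m − 276)/(m − 6)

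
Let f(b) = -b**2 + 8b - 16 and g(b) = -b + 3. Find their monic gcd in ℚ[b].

Repeated division with remainder:
  -b**2 + 8b - 16 = (b - 5)(-b + 3) + (-1)
  -b + 3 = (b - 3)(-1) + (0)
The last nonzero remainder is the constant -1, so the polynomials are coprime and gcd = 1.

1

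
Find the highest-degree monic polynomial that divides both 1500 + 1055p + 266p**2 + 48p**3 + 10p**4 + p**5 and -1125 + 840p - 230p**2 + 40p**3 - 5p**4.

Apply the Euclidean algorithm:
  p**5 + 10p**4 + 48p**3 + 266p**2 + 1055p + 1500 = (-(1/5)p - 18/5)(-5p**4 + 40p**3 - 230p**2 + 840p - 1125) + (146p**3 - 394p**2 + 3854p - 2550)
  -5p**4 + 40p**3 - 230p**2 + 840p - 1125 = (-(5/146)p + 1935/10658)(146p**3 - 394p**2 + 3854p - 2550) + (-(141120/5329)p**2 + (282240/5329)p - 3528000/5329)
  146p**3 - 394p**2 + 3854p - 2550 = (-(389017/70560)p + 90593/23520)(-(141120/5329)p**2 + (282240/5329)p - 3528000/5329) + (0)
Last nonzero remainder: -(141120/5329)p**2 + (282240/5329)p - 3528000/5329. Dividing through by -141120/5329 gives the monic gcd p**2 - 2p + 25.

25 - 2p + p**2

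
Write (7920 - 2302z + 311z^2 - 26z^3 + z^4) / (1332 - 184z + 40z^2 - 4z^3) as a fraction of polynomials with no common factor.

Euclidean algorithm in ℚ[z]:
  z^4 - 26z^3 + 311z^2 - 2302z + 7920 = (-(1/4)z + 4)(-4z^3 + 40z^2 - 184z + 1332) + (105z^2 - 1233z + 2592)
  -4z^3 + 40z^2 - 184z + 1332 = (-(4/105)z - 244/3675)(105z^2 - 1233z + 2592) + (-(204724/1225)z + 1842516/1225)
  105z^2 - 1233z + 2592 = (-(128625/204724)z + 88200/51181)(-(204724/1225)z + 1842516/1225) + (0)
Last nonzero remainder: -(204724/1225)z + 1842516/1225. Dividing through by -204724/1225 gives the monic gcd z - 9.
Cancel z - 9 from numerator and denominator to get the reduced form.

(880 - 158z + 17z^2 - z^3)/(148 - 4z + 4z^2)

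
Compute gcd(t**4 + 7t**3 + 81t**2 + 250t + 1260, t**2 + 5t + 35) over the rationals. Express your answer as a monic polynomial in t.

t**2 + 5t + 35

Euclidean algorithm in ℚ[t]:
  t**4 + 7t**3 + 81t**2 + 250t + 1260 = (t**2 + 2t + 36)(t**2 + 5t + 35) + (0)
The last nonzero remainder t**2 + 5t + 35 is already monic.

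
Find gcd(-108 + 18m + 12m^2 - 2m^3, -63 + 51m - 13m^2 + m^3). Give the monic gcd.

-3 + m

Apply the Euclidean algorithm:
  -2m^3 + 12m^2 + 18m - 108 = (-2)(m^3 - 13m^2 + 51m - 63) + (-14m^2 + 120m - 234)
  m^3 - 13m^2 + 51m - 63 = (-(1/14)m + 31/98)(-14m^2 + 120m - 234) + (-(180/49)m + 540/49)
  -14m^2 + 120m - 234 = ((343/90)m - 637/30)(-(180/49)m + 540/49) + (0)
Last nonzero remainder: -(180/49)m + 540/49. Dividing through by -180/49 gives the monic gcd m - 3.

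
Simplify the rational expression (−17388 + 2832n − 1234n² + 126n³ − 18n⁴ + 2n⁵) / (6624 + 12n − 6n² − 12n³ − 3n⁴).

Apply the Euclidean algorithm:
  2n⁵ − 18n⁴ + 126n³ − 1234n² + 2832n − 17388 = (−(2/3)n + 26/3)(−3n⁴ − 12n³ − 6n² + 12n + 6624) + (226n³ − 1174n² + 7144n − 74796)
  −3n⁴ − 12n³ − 6n² + 12n + 6624 = (−(3/226)n − 3117/25538)(226n³ − 1174n² + 7144n − 74796) + (−(695385/12769)n² − (1390770/12769)n − 31987710/12769)
  226n³ − 1174n² + 7144n − 74796 = (−(2885794/695385)n + 6920798/231795)(−(695385/12769)n² − (1390770/12769)n − 31987710/12769) + (0)
Last nonzero remainder: −(695385/12769)n² − (1390770/12769)n − 31987710/12769. Dividing through by −695385/12769 gives the monic gcd n² + 2n + 46.
Cancel n² + 2n + 46 from numerator and denominator to get the reduced form.

(378 − 78n + 22n² − 2n³)/(−144 + 6n + 3n²)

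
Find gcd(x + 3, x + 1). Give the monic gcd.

1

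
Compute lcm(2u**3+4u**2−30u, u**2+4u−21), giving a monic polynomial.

By polynomial division,
  2u**3+4u**2−30u = (2u−4)(u**2+4u−21) + (28u−84)
  u**2+4u−21 = ((1/28)u+1/4)(28u−84) + (0)
Last nonzero remainder: 28u−84. Dividing through by 28 gives the monic gcd u−3.
Then lcm(f, g) = f·g / gcd(f, g); expanding and making the result monic gives the answer.

u**4+9u**3−u**2−105u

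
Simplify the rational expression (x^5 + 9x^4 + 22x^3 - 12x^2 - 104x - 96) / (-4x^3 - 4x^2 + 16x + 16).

Euclidean algorithm in ℚ[x]:
  x^5 + 9x^4 + 22x^3 - 12x^2 - 104x - 96 = (-(1/4)x^2 - 2x - 9/2)(-4x^3 - 4x^2 + 16x + 16) + (6x^2 - 24)
  -4x^3 - 4x^2 + 16x + 16 = (-(2/3)x - 2/3)(6x^2 - 24) + (0)
Last nonzero remainder: 6x^2 - 24. Dividing through by 6 gives the monic gcd x^2 - 4.
Cancel x^2 - 4 from numerator and denominator to get the reduced form.

(-x^3 - 9x^2 - 26x - 24)/(4x + 4)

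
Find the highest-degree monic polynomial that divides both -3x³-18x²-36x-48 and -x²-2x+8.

x+4

Euclidean algorithm in ℚ[x]:
  -3x³-18x²-36x-48 = (3x+12)(-x²-2x+8) + (-36x-144)
  -x²-2x+8 = ((1/36)x-1/18)(-36x-144) + (0)
Last nonzero remainder: -36x-144. Dividing through by -36 gives the monic gcd x+4.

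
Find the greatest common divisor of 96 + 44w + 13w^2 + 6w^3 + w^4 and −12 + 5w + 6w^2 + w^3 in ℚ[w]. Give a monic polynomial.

12 + 7w + w^2

Apply the Euclidean algorithm:
  w^4 + 6w^3 + 13w^2 + 44w + 96 = (w)(w^3 + 6w^2 + 5w − 12) + (8w^2 + 56w + 96)
  w^3 + 6w^2 + 5w − 12 = ((1/8)w − 1/8)(8w^2 + 56w + 96) + (0)
Last nonzero remainder: 8w^2 + 56w + 96. Dividing through by 8 gives the monic gcd w^2 + 7w + 12.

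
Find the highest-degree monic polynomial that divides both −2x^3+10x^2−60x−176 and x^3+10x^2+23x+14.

Apply the Euclidean algorithm:
  −2x^3+10x^2−60x−176 = (−2)(x^3+10x^2+23x+14) + (30x^2−14x−148)
  x^3+10x^2+23x+14 = ((1/30)x+157/450)(30x^2−14x−148) + ((7384/225)x+14768/225)
  30x^2−14x−148 = ((3375/3692)x−8325/3692)((7384/225)x+14768/225) + (0)
Last nonzero remainder: (7384/225)x+14768/225. Dividing through by 7384/225 gives the monic gcd x+2.

x+2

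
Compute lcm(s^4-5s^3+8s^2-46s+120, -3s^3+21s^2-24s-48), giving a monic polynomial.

Euclidean algorithm in ℚ[s]:
  s^4-5s^3+8s^2-46s+120 = (-(1/3)s-2/3)(-3s^3+21s^2-24s-48) + (14s^2-78s+88)
  -3s^3+21s^2-24s-48 = (-(3/14)s+15/49)(14s^2-78s+88) + ((918/49)s-3672/49)
  14s^2-78s+88 = ((343/459)s-539/459)((918/49)s-3672/49) + (0)
Last nonzero remainder: (918/49)s-3672/49. Dividing through by 918/49 gives the monic gcd s-4.
Then lcm(f, g) = f·g / gcd(f, g); expanding and making the result monic gives the answer.

s^6-8s^5+19s^4-50s^3+226s^2-176s-480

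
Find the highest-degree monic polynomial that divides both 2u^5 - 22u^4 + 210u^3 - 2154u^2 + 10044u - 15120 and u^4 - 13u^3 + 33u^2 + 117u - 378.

By polynomial division,
  2u^5 - 22u^4 + 210u^3 - 2154u^2 + 10044u - 15120 = (2u + 4)(u^4 - 13u^3 + 33u^2 + 117u - 378) + (196u^3 - 2520u^2 + 10332u - 13608)
  u^4 - 13u^3 + 33u^2 + 117u - 378 = ((1/196)u - 1/1372)(196u^3 - 2520u^2 + 10332u - 13608) + (-(1056/49)u^2 + (9504/49)u - 19008/49)
  196u^3 - 2520u^2 + 10332u - 13608 = (-(2401/264)u + 3087/88)(-(1056/49)u^2 + (9504/49)u - 19008/49) + (0)
Last nonzero remainder: -(1056/49)u^2 + (9504/49)u - 19008/49. Dividing through by -1056/49 gives the monic gcd u^2 - 9u + 18.

u^2 - 9u + 18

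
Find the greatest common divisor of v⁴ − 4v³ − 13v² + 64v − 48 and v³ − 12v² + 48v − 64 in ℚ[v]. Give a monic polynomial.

Euclidean algorithm in ℚ[v]:
  v⁴ − 4v³ − 13v² + 64v − 48 = (v + 8)(v³ − 12v² + 48v − 64) + (35v² − 256v + 464)
  v³ − 12v² + 48v − 64 = ((1/35)v − 164/1225)(35v² − 256v + 464) + ((576/1225)v − 2304/1225)
  35v² − 256v + 464 = ((42875/576)v − 35525/144)((576/1225)v − 2304/1225) + (0)
Last nonzero remainder: (576/1225)v − 2304/1225. Dividing through by 576/1225 gives the monic gcd v − 4.

v − 4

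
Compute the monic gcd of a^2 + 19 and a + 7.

1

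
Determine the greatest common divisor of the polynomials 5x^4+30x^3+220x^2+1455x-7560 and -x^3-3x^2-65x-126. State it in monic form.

x^2+x+63

Euclidean algorithm in ℚ[x]:
  5x^4+30x^3+220x^2+1455x-7560 = (-5x-15)(-x^3-3x^2-65x-126) + (-150x^2-150x-9450)
  -x^3-3x^2-65x-126 = ((1/150)x+1/75)(-150x^2-150x-9450) + (0)
Last nonzero remainder: -150x^2-150x-9450. Dividing through by -150 gives the monic gcd x^2+x+63.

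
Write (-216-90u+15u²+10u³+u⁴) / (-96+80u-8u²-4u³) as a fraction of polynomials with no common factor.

(36+9u-4u²-u³)/(16-16u+4u²)

Repeated division with remainder:
  u⁴+10u³+15u²-90u-216 = (-(1/4)u-2)(-4u³-8u²+80u-96) + (19u²+46u-408)
  -4u³-8u²+80u-96 = (-(4/19)u+32/361)(19u²+46u-408) + (-(3600/361)u-21600/361)
  19u²+46u-408 = (-(6859/3600)u+6137/900)(-(3600/361)u-21600/361) + (0)
Last nonzero remainder: -(3600/361)u-21600/361. Dividing through by -3600/361 gives the monic gcd u+6.
Cancel u+6 from numerator and denominator to get the reduced form.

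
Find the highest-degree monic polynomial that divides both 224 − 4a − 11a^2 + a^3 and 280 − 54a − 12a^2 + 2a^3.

−7 + a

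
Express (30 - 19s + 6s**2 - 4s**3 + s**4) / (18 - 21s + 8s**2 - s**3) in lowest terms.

By polynomial division,
  s**4 - 4s**3 + 6s**2 - 19s + 30 = (-s - 4)(-s**3 + 8s**2 - 21s + 18) + (17s**2 - 85s + 102)
  -s**3 + 8s**2 - 21s + 18 = (-(1/17)s + 3/17)(17s**2 - 85s + 102) + (0)
Last nonzero remainder: 17s**2 - 85s + 102. Dividing through by 17 gives the monic gcd s**2 - 5s + 6.
Cancel s**2 - 5s + 6 from numerator and denominator to get the reduced form.

(-5 - s - s**2)/(-3 + s)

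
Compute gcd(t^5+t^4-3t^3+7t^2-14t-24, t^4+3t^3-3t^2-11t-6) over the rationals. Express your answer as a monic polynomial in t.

t^3+2t^2-5t-6

Euclidean algorithm in ℚ[t]:
  t^5+t^4-3t^3+7t^2-14t-24 = (t-2)(t^4+3t^3-3t^2-11t-6) + (6t^3+12t^2-30t-36)
  t^4+3t^3-3t^2-11t-6 = ((1/6)t+1/6)(6t^3+12t^2-30t-36) + (0)
Last nonzero remainder: 6t^3+12t^2-30t-36. Dividing through by 6 gives the monic gcd t^3+2t^2-5t-6.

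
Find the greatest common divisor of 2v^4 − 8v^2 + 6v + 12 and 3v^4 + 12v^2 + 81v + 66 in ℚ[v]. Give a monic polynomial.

v^2 + 3v + 2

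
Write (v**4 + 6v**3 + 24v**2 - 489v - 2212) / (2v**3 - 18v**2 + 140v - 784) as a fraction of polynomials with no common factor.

Euclidean algorithm in ℚ[v]:
  v**4 + 6v**3 + 24v**2 - 489v - 2212 = ((1/2)v + 15/2)(2v**3 - 18v**2 + 140v - 784) + (89v**2 - 1147v + 3668)
  2v**3 - 18v**2 + 140v - 784 = ((2/89)v + 692/7921)(89v**2 - 1147v + 3668) + ((1249760/7921)v - 8748320/7921)
  89v**2 - 1147v + 3668 = ((704969/1249760)v - 1037651/312440)((1249760/7921)v - 8748320/7921) + (0)
Last nonzero remainder: (1249760/7921)v - 8748320/7921. Dividing through by 1249760/7921 gives the monic gcd v - 7.
Cancel v - 7 from numerator and denominator to get the reduced form.

(v**3 + 13v**2 + 115v + 316)/(2v**2 - 4v + 112)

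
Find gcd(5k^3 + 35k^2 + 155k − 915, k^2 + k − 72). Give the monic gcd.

Euclidean algorithm in ℚ[k]:
  5k^3 + 35k^2 + 155k − 915 = (5k + 30)(k^2 + k − 72) + (485k + 1245)
  k^2 + k − 72 = ((1/485)k − 152/47045)(485k + 1245) + (−639600/9409)
  485k + 1245 = (−(912673/127920)k − 780947/42640)(−639600/9409) + (0)
The last nonzero remainder is the constant −639600/9409, so the polynomials are coprime and gcd = 1.

1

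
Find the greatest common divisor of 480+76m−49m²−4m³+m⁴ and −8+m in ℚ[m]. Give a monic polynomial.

−8+m

Apply the Euclidean algorithm:
  m⁴−4m³−49m²+76m+480 = (m³+4m²−17m−60)(m−8) + (0)
The last nonzero remainder m−8 is already monic.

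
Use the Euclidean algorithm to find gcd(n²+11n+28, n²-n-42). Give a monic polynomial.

Apply the Euclidean algorithm:
  n²+11n+28 = (n²-n-42) + (12n+70)
  n²-n-42 = ((1/12)n-41/72)(12n+70) + (-77/36)
  12n+70 = (-(432/77)n-360/11)(-77/36) + (0)
The last nonzero remainder is the constant -77/36, so the polynomials are coprime and gcd = 1.

1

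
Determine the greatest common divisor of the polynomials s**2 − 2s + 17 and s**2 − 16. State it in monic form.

Euclidean algorithm in ℚ[s]:
  s**2 − 2s + 17 = (s**2 − 16) + (−2s + 33)
  s**2 − 16 = (−(1/2)s − 33/4)(−2s + 33) + (1025/4)
  −2s + 33 = (−(8/1025)s + 132/1025)(1025/4) + (0)
The last nonzero remainder is the constant 1025/4, so the polynomials are coprime and gcd = 1.

1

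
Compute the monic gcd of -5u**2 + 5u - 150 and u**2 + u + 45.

Repeated division with remainder:
  -5u**2 + 5u - 150 = (-5)(u**2 + u + 45) + (10u + 75)
  u**2 + u + 45 = ((1/10)u - 13/20)(10u + 75) + (375/4)
  10u + 75 = ((8/75)u + 4/5)(375/4) + (0)
The last nonzero remainder is the constant 375/4, so the polynomials are coprime and gcd = 1.

1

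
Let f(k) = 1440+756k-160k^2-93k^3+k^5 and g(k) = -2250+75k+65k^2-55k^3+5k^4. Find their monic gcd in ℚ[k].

-30-7k+k^2

Apply the Euclidean algorithm:
  k^5-93k^3-160k^2+756k+1440 = ((1/5)k+11/5)(5k^4-55k^3+65k^2+75k-2250) + (15k^3-318k^2+1041k+6390)
  5k^4-55k^3+65k^2+75k-2250 = ((1/3)k+17/5)(15k^3-318k^2+1041k+6390) + ((3996/5)k^2-(27972/5)k-23976)
  15k^3-318k^2+1041k+6390 = ((25/1332)k-355/1332)((3996/5)k^2-(27972/5)k-23976) + (0)
Last nonzero remainder: (3996/5)k^2-(27972/5)k-23976. Dividing through by 3996/5 gives the monic gcd k^2-7k-30.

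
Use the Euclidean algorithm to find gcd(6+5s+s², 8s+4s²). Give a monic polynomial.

2+s

By polynomial division,
  s²+5s+6 = (1/4)(4s²+8s) + (3s+6)
  4s²+8s = ((4/3)s)(3s+6) + (0)
Last nonzero remainder: 3s+6. Dividing through by 3 gives the monic gcd s+2.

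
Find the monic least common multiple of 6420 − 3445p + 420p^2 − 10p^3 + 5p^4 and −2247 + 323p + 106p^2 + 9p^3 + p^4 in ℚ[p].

8988 − 3539p − 101p^2 + 70p^3 + 5p^4 + p^5

Repeated division with remainder:
  5p^4 − 10p^3 + 420p^2 − 3445p + 6420 = (5)(p^4 + 9p^3 + 106p^2 + 323p − 2247) + (−55p^3 − 110p^2 − 5060p + 17655)
  p^4 + 9p^3 + 106p^2 + 323p − 2247 = (−(1/55)p − 7/55)(−55p^3 − 110p^2 − 5060p + 17655) + (0)
Last nonzero remainder: −55p^3 − 110p^2 − 5060p + 17655. Dividing through by −55 gives the monic gcd p^3 + 2p^2 + 92p − 321.
Then lcm(f, g) = f·g / gcd(f, g); expanding and making the result monic gives the answer.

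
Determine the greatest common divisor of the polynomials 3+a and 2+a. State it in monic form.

1

Euclidean algorithm in ℚ[a]:
  a+3 = (a+2) + (1)
  a+2 = (a+2)(1) + (0)
The last nonzero remainder is the constant 1, so the polynomials are coprime and gcd = 1.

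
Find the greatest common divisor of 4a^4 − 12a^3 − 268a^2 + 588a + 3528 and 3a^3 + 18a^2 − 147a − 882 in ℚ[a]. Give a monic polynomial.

a^2 − 49

By polynomial division,
  4a^4 − 12a^3 − 268a^2 + 588a + 3528 = ((4/3)a − 12)(3a^3 + 18a^2 − 147a − 882) + (144a^2 − 7056)
  3a^3 + 18a^2 − 147a − 882 = ((1/48)a + 1/8)(144a^2 − 7056) + (0)
Last nonzero remainder: 144a^2 − 7056. Dividing through by 144 gives the monic gcd a^2 − 49.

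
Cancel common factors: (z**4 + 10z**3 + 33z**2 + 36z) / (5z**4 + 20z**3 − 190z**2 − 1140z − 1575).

Repeated division with remainder:
  z**4 + 10z**3 + 33z**2 + 36z = (1/5)(5z**4 + 20z**3 − 190z**2 − 1140z − 1575) + (6z**3 + 71z**2 + 264z + 315)
  5z**4 + 20z**3 − 190z**2 − 1140z − 1575 = ((5/6)z − 235/36)(6z**3 + 71z**2 + 264z + 315) + ((1925/36)z**2 + (1925/6)z + 1925/4)
  6z**3 + 71z**2 + 264z + 315 = ((216/1925)z + 36/55)((1925/36)z**2 + (1925/6)z + 1925/4) + (0)
Last nonzero remainder: (1925/36)z**2 + (1925/6)z + 1925/4. Dividing through by 1925/36 gives the monic gcd z**2 + 6z + 9.
Cancel z**2 + 6z + 9 from numerator and denominator to get the reduced form.

(z**2 + 4z)/(5z**2 − 10z − 175)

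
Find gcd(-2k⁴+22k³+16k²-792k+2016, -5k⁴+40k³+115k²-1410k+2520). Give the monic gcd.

Euclidean algorithm in ℚ[k]:
  -2k⁴+22k³+16k²-792k+2016 = (2/5)(-5k⁴+40k³+115k²-1410k+2520) + (6k³-30k²-228k+1008)
  -5k⁴+40k³+115k²-1410k+2520 = (-(5/6)k+5/2)(6k³-30k²-228k+1008) + (0)
Last nonzero remainder: 6k³-30k²-228k+1008. Dividing through by 6 gives the monic gcd k³-5k²-38k+168.

k³-5k²-38k+168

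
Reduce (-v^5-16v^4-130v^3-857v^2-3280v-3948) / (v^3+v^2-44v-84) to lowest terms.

(-v^3-8v^2-54v-329)/(v-7)

Euclidean algorithm in ℚ[v]:
  -v^5-16v^4-130v^3-857v^2-3280v-3948 = (-v^2-15v-159)(v^3+v^2-44v-84) + (-1442v^2-11536v-17304)
  v^3+v^2-44v-84 = (-(1/1442)v+1/206)(-1442v^2-11536v-17304) + (0)
Last nonzero remainder: -1442v^2-11536v-17304. Dividing through by -1442 gives the monic gcd v^2+8v+12.
Cancel v^2+8v+12 from numerator and denominator to get the reduced form.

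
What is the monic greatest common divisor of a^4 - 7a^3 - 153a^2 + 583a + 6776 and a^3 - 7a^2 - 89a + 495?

Repeated division with remainder:
  a^4 - 7a^3 - 153a^2 + 583a + 6776 = (a)(a^3 - 7a^2 - 89a + 495) + (-64a^2 + 88a + 6776)
  a^3 - 7a^2 - 89a + 495 = (-(1/64)a + 45/512)(-64a^2 + 88a + 6776) + ((585/64)a - 6435/64)
  -64a^2 + 88a + 6776 = (-(4096/585)a - 39424/585)((585/64)a - 6435/64) + (0)
Last nonzero remainder: (585/64)a - 6435/64. Dividing through by 585/64 gives the monic gcd a - 11.

a - 11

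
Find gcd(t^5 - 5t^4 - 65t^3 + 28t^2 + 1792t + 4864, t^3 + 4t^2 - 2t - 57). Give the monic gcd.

t^2 + 7t + 19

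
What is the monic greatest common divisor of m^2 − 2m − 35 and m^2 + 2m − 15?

m + 5

Apply the Euclidean algorithm:
  m^2 − 2m − 35 = (m^2 + 2m − 15) + (−4m − 20)
  m^2 + 2m − 15 = (−(1/4)m + 3/4)(−4m − 20) + (0)
Last nonzero remainder: −4m − 20. Dividing through by −4 gives the monic gcd m + 5.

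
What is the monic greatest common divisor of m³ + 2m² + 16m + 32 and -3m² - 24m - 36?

m + 2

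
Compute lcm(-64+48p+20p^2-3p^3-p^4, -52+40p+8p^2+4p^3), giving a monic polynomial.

832-432p-340p^2-69p^3+2p^4+6p^5+p^6

Euclidean algorithm in ℚ[p]:
  -p^4-3p^3+20p^2+48p-64 = (-(1/4)p-1/4)(4p^3+8p^2+40p-52) + (32p^2+45p-77)
  4p^3+8p^2+40p-52 = ((1/8)p+19/256)(32p^2+45p-77) + ((11849/256)p-11849/256)
  32p^2+45p-77 = ((8192/11849)p+19712/11849)((11849/256)p-11849/256) + (0)
Last nonzero remainder: (11849/256)p-11849/256. Dividing through by 11849/256 gives the monic gcd p-1.
Then lcm(f, g) = f·g / gcd(f, g); expanding and making the result monic gives the answer.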